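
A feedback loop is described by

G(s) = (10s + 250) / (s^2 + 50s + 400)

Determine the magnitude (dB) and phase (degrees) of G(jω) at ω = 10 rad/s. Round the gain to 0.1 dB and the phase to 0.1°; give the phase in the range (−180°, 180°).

-6.7 dB, -37.2°

Substitute s = j10:
Numerator: 10(j10) + 250 = 250 + j100
Denominator: (j10)^2 + 50(j10) + 400 = 300 + j500
|N| = √(250² + 100²) ≈ 269.26, ∠N ≈ 21.80°
|D| = √(300² + 500²) ≈ 583.1, ∠D ≈ 59.04°
|G| = 269.26 / 583.1 ≈ 0.46177
Gain = 20 log₁₀(0.46177) ≈ -6.71 dB
∠G = 21.80° − 59.04° = -37.24°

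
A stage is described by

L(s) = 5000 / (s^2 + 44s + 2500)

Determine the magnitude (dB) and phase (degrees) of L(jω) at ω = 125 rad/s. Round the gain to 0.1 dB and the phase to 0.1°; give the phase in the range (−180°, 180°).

-9.1 dB, -157.3°

At s = jω = j125:
quadratic: (j125)² + 44·j125 + 2500 = -13125 + j5500 → |·| ≈ 14231, ∠ ≈ 157.26°
|L| = 5000 / 14231 ≈ 0.35135
Gain = 20 log₁₀(0.35135) ≈ -9.09 dB
∠L = 0.00° − 157.26° = -157.26°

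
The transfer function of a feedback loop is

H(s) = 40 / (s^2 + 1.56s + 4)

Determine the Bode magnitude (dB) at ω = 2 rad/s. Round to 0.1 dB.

22.2 dB

At s = jω = j2:
quadratic: (j2)² + 1.56·j2 + 4 = 0 + j3.12 → |·| ≈ 3.12, ∠ ≈ 90.00°
|H| = 40 / 3.12 ≈ 12.821
Gain = 20 log₁₀(12.821) ≈ 22.16 dB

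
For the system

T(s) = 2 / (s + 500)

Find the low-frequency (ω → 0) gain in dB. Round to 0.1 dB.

T(0) = 2 / (500) = 0.004
20 log₁₀(0.004) ≈ -47.96 dB

-48.0 dB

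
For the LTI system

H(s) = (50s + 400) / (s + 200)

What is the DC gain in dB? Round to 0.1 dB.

H(0) = 400 / 200 = 2
20 log₁₀(2) ≈ 6.02 dB

6.0 dB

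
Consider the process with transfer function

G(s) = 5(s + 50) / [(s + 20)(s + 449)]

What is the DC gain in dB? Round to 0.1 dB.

-31.1 dB

G(0) = 5·50 / (20·449) ≈ 0.02784
20 log₁₀(0.02784) ≈ -31.11 dB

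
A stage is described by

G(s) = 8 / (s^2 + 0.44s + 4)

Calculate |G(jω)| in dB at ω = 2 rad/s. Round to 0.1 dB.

At s = jω = j2:
quadratic: (j2)² + 0.44·j2 + 4 = 0 + j0.88 → |·| ≈ 0.88, ∠ ≈ 90.00°
|G| = 8 / 0.88 ≈ 9.0909
Gain = 20 log₁₀(9.0909) ≈ 19.17 dB

19.2 dB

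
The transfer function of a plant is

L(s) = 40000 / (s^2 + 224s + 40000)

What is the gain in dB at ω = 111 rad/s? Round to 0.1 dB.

0.6 dB

At s = jω = j111:
quadratic: (j111)² + 224·j111 + 40000 = 27679 + j24864 → |·| ≈ 37207, ∠ ≈ 41.93°
|L| = 40000 / 37207 ≈ 1.0751
Gain = 20 log₁₀(1.0751) ≈ 0.63 dB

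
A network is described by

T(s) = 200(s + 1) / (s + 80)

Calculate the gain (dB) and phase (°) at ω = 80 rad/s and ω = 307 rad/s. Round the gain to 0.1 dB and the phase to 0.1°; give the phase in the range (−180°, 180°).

At s = jω = j80:
zero (s+1): 1 + j80 → |·| = √(1²+80²) = √6401 ≈ 80.006, ∠ = arctan(80/1) ≈ 89.28°
pole (s+80): 80 + j80 → |·| = √(80²+80²) = √12800 ≈ 113.14, ∠ = arctan(80/80) ≈ 45.00°
|T| = 200 · 80.006 / 113.14 ≈ 141.43
Gain = 20 log₁₀(141.43) ≈ 43.01 dB
∠T = 89.28° − 45.00° = 44.28°

At s = jω = j307:
zero (s+1): 1 + j307 → |·| = √(1²+307²) = √94250 ≈ 307, ∠ = arctan(307/1) ≈ 89.81°
pole (s+80): 80 + j307 → |·| = √(80²+307²) = √100649 ≈ 317.25, ∠ = arctan(307/80) ≈ 75.39°
|T| = 200 · 307 / 317.25 ≈ 193.54
Gain = 20 log₁₀(193.54) ≈ 45.74 dB
∠T = 89.81° − 75.39° = 14.42°

ω = 80: 43.0 dB, 44.3°; ω = 307: 45.7 dB, 14.4°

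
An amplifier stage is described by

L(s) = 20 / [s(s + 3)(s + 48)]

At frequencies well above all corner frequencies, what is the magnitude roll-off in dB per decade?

-60 dB/decade

Each pole contributes −20 dB/decade at high frequency; each zero contributes +20 dB/decade.
Net: 0 zero(s) − 3 pole(s) → -60 dB/decade.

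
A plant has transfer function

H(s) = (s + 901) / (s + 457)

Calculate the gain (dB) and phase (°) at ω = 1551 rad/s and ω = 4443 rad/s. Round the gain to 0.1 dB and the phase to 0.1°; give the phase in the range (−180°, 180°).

At s = jω = j1551:
zero (s+901): 901 + j1551 → |·| = √(901²+1551²) = √3217402 ≈ 1793.7, ∠ = arctan(1551/901) ≈ 59.85°
pole (s+457): 457 + j1551 → |·| = √(457²+1551²) = √2614450 ≈ 1616.9, ∠ = arctan(1551/457) ≈ 73.58°
|H| = 1 · 1793.7 / 1616.9 ≈ 1.1093
Gain = 20 log₁₀(1.1093) ≈ 0.90 dB
∠H = 59.85° − 73.58° = -13.73°

At s = jω = j4443:
zero (s+901): 901 + j4443 → |·| = √(901²+4443²) = √20552050 ≈ 4533.4, ∠ = arctan(4443/901) ≈ 78.54°
pole (s+457): 457 + j4443 → |·| = √(457²+4443²) = √19949098 ≈ 4466.4, ∠ = arctan(4443/457) ≈ 84.13°
|H| = 1 · 4533.4 / 4466.4 ≈ 1.015
Gain = 20 log₁₀(1.015) ≈ 0.13 dB
∠H = 78.54° − 84.13° = -5.59°

ω = 1551: 0.9 dB, -13.7°; ω = 4443: 0.1 dB, -5.6°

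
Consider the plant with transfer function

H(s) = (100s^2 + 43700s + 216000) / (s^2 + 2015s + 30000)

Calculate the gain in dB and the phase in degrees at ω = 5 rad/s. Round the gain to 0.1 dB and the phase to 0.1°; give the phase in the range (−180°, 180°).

19.7 dB, 27.1°

Substitute s = j5:
Numerator: 100(j5)^2 + 43700(j5) + 216000 = 213500 + j218500
Denominator: (j5)^2 + 2015(j5) + 30000 = 29975 + j10075
|N| = √(213500² + 218500²) ≈ 3.0549e+05, ∠N ≈ 45.66°
|D| = √(29975² + 10075²) ≈ 31623, ∠D ≈ 18.58°
|H| = 3.0549e+05 / 31623 ≈ 9.6604
Gain = 20 log₁₀(9.6604) ≈ 19.70 dB
∠H = 45.66° − 18.58° = 27.08°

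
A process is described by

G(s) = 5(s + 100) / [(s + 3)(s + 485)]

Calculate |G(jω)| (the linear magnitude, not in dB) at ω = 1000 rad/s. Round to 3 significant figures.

At s = jω = j1000:
zero (s+100): 100 + j1000 → |·| = √(100²+1000²) = √1010000 ≈ 1005, ∠ = arctan(1000/100) ≈ 84.29°
pole (s+3): 3 + j1000 → |·| = √(3²+1000²) = √1000009 ≈ 1000, ∠ = arctan(1000/3) ≈ 89.83°
pole (s+485): 485 + j1000 → |·| = √(485²+1000²) = √1235225 ≈ 1111.4, ∠ = arctan(1000/485) ≈ 64.13°
|G| = 5 · 1005 / 1.1114e+06 ≈ 0.0045213

0.00452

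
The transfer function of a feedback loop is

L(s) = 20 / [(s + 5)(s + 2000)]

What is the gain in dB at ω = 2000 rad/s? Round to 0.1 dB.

At s = jω = j2000:
pole (s+5): 5 + j2000 → |·| = √(5²+2000²) = √4000025 ≈ 2000, ∠ = arctan(2000/5) ≈ 89.86°
pole (s+2000): 2000 + j2000 → |·| = √(2000²+2000²) = √8000000 ≈ 2828.4, ∠ = arctan(2000/2000) ≈ 45.00°
|L| = 20 / 5.6568e+06 ≈ 3.5356e-06
Gain = 20 log₁₀(3.5356e-06) ≈ -109.03 dB

-109.0 dB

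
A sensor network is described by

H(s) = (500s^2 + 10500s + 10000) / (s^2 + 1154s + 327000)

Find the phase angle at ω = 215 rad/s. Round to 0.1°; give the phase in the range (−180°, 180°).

133.0°

Substitute s = j215:
Numerator: 500(j215)^2 + 10500(j215) + 10000 = -23102500 + j2257500
Denominator: (j215)^2 + 1154(j215) + 327000 = 280775 + j248110
|N| = √(23102500² + 2257500²) ≈ 2.3213e+07, ∠N ≈ 174.42°
|D| = √(280775² + 248110²) ≈ 3.7469e+05, ∠D ≈ 41.47°
∠H = 174.42° − 41.47° = 132.95°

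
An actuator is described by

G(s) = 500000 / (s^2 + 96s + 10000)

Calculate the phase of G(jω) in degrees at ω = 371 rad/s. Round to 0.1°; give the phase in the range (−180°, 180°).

At s = jω = j371:
quadratic: (j371)² + 96·j371 + 10000 = -127641 + j35616 → |·| ≈ 1.3252e+05, ∠ ≈ 164.41°
∠G = 0.00° − 164.41° = -164.41°

-164.4°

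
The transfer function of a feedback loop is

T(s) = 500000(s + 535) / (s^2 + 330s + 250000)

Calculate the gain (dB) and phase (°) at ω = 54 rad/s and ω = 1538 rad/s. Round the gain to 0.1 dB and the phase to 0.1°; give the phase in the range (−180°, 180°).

At s = jω = j54:
zero (s+535): 535 + j54 → |·| = √(535²+54²) = √289141 ≈ 537.72, ∠ = arctan(54/535) ≈ 5.76°
quadratic: (j54)² + 330·j54 + 250000 = 247084 + j17820 → |·| ≈ 2.4773e+05, ∠ ≈ 4.13°
|T| = 500000 · 537.72 / 2.4773e+05 ≈ 1085.3
Gain = 20 log₁₀(1085.3) ≈ 60.71 dB
∠T = 5.76° − 4.13° = 1.63°

At s = jω = j1538:
zero (s+535): 535 + j1538 → |·| = √(535²+1538²) = √2651669 ≈ 1628.4, ∠ = arctan(1538/535) ≈ 70.82°
quadratic: (j1538)² + 330·j1538 + 250000 = -2115444 + j507540 → |·| ≈ 2.1755e+06, ∠ ≈ 166.51°
|T| = 500000 · 1628.4 / 2.1755e+06 ≈ 374.26
Gain = 20 log₁₀(374.26) ≈ 51.46 dB
∠T = 70.82° − 166.51° = -95.69°

ω = 54: 60.7 dB, 1.6°; ω = 1538: 51.5 dB, -95.7°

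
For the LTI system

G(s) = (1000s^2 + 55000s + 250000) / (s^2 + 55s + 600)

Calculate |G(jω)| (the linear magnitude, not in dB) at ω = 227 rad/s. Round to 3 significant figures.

1.01e+03

Substitute s = j227:
Numerator: 1000(j227)^2 + 55000(j227) + 250000 = -51279000 + j12485000
Denominator: (j227)^2 + 55(j227) + 600 = -50929 + j12485
|N| = √(51279000² + 12485000²) ≈ 5.2777e+07, ∠N ≈ 166.32°
|D| = √(50929² + 12485²) ≈ 52437, ∠D ≈ 166.23°
|G| = 5.2777e+07 / 52437 ≈ 1006.5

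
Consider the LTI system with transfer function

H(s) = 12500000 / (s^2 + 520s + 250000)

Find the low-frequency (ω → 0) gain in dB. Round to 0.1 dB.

34.0 dB

H(0) = 12500000 / 250000 = 50
20 log₁₀(50) ≈ 33.98 dB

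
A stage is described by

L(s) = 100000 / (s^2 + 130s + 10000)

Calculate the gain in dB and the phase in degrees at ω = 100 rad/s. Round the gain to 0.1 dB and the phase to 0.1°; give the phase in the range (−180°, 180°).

At s = jω = j100:
quadratic: (j100)² + 130·j100 + 10000 = 0 + j13000 → |·| ≈ 13000, ∠ ≈ 90.00°
|L| = 100000 / 13000 ≈ 7.6923
Gain = 20 log₁₀(7.6923) ≈ 17.72 dB
∠L = 0.00° − 90.00° = -90.00°

17.7 dB, -90.0°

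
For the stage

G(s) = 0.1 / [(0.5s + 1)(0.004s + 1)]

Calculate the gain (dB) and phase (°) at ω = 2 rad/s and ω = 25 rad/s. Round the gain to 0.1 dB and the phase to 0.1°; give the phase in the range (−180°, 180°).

At ω = 2 rad/s:
pole (1 + j2·0.5) = 1 + j1 → |·| ≈ 1.4142, ∠ ≈ 45.00°
pole (1 + j2·0.004) = 1 + j0.008 → |·| ≈ 1, ∠ ≈ 0.46°
|G| = 0.1 · 1 / (1.4142 · 1) ≈ 0.070711
Gain = 20 log₁₀(0.070711) ≈ -23.01 dB
∠G = (0°) − (45.00° + 0.46°) = -45.46°

At ω = 25 rad/s:
pole (1 + j25·0.5) = 1 + j12.5 → |·| ≈ 12.54, ∠ ≈ 85.43°
pole (1 + j25·0.004) = 1 + j0.1 → |·| ≈ 1.005, ∠ ≈ 5.71°
|G| = 0.1 · 1 / (12.54 · 1.005) ≈ 0.0079348
Gain = 20 log₁₀(0.0079348) ≈ -42.01 dB
∠G = (0°) − (85.43° + 5.71°) = -91.14°

ω = 2: -23.0 dB, -45.5°; ω = 25: -42.0 dB, -91.1°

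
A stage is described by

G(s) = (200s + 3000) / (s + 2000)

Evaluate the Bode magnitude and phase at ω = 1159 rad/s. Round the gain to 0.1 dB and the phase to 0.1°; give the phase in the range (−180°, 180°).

Substitute s = j1159:
Numerator: 200(j1159) + 3000 = 3000 + j231800
Denominator: (j1159) + 2000 = 2000 + j1159
|N| = √(3000² + 231800²) ≈ 2.3182e+05, ∠N ≈ 89.26°
|D| = √(2000² + 1159²) ≈ 2311.6, ∠D ≈ 30.09°
|G| = 2.3182e+05 / 2311.6 ≈ 100.29
Gain = 20 log₁₀(100.29) ≈ 40.03 dB
∠G = 89.26° − 30.09° = 59.17°

40.0 dB, 59.2°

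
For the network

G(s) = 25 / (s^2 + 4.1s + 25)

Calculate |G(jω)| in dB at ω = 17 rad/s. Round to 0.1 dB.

-20.8 dB

At s = jω = j17:
quadratic: (j17)² + 4.1·j17 + 25 = -264 + j69.7 → |·| ≈ 273.05, ∠ ≈ 165.21°
|G| = 25 / 273.05 ≈ 0.091558
Gain = 20 log₁₀(0.091558) ≈ -20.77 dB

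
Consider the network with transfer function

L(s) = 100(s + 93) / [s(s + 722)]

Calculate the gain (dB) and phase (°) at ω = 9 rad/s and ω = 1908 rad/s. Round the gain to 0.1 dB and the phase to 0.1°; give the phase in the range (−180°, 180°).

ω = 9: 3.2 dB, -85.2°; ω = 1908: -26.2 dB, -72.1°

At s = jω = j9:
zero (s+93): 93 + j9 → |·| = √(93²+9²) = √8730 ≈ 93.434, ∠ = arctan(9/93) ≈ 5.53°
pole (s+722): 722 + j9 → |·| = √(722²+9²) = √521365 ≈ 722.06, ∠ = arctan(9/722) ≈ 0.71°
pole at origin: |s| = 9, ∠ = 90.00° (in denominator)
|L| = 100 · 93.434 / 6498.5 ≈ 1.4378
Gain = 20 log₁₀(1.4378) ≈ 3.15 dB
∠L = 5.53° − 90.71° = -85.18°

At s = jω = j1908:
zero (s+93): 93 + j1908 → |·| = √(93²+1908²) = √3649113 ≈ 1910.3, ∠ = arctan(1908/93) ≈ 87.21°
pole (s+722): 722 + j1908 → |·| = √(722²+1908²) = √4161748 ≈ 2040, ∠ = arctan(1908/722) ≈ 69.27°
pole at origin: |s| = 1908, ∠ = 90.00° (in denominator)
|L| = 100 · 1910.3 / 3.8923e+06 ≈ 0.049079
Gain = 20 log₁₀(0.049079) ≈ -26.18 dB
∠L = 87.21° − 159.27° = -72.06°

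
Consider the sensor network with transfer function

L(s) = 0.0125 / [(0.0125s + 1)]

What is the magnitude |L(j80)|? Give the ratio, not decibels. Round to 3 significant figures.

0.00884

At ω = 80 rad/s:
pole (1 + j80·0.0125) = 1 + j1 → |·| ≈ 1.4142, ∠ ≈ 45.00°
|L| = 0.0125 · 1 / (1.4142) ≈ 0.0088389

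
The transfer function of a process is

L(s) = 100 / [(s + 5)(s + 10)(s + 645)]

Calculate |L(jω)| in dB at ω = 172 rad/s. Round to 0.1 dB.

At s = jω = j172:
pole (s+5): 5 + j172 → |·| = √(5²+172²) = √29609 ≈ 172.07, ∠ = arctan(172/5) ≈ 88.33°
pole (s+10): 10 + j172 → |·| = √(10²+172²) = √29684 ≈ 172.29, ∠ = arctan(172/10) ≈ 86.67°
pole (s+645): 645 + j172 → |·| = √(645²+172²) = √445609 ≈ 667.54, ∠ = arctan(172/645) ≈ 14.93°
|L| = 100 / 1.979e+07 ≈ 5.0531e-06
Gain = 20 log₁₀(5.0531e-06) ≈ -105.93 dB

-105.9 dB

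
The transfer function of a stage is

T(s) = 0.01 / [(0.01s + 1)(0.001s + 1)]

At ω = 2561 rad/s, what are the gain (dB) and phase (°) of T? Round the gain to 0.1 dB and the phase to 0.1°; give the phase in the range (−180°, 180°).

-77.0 dB, -156.4°

At ω = 2561 rad/s:
pole (1 + j2561·0.01) = 1 + j25.61 → |·| ≈ 25.63, ∠ ≈ 87.76°
pole (1 + j2561·0.001) = 1 + j2.561 → |·| ≈ 2.7493, ∠ ≈ 68.67°
|T| = 0.01 · 1 / (25.63 · 2.7493) ≈ 0.00014192
Gain = 20 log₁₀(0.00014192) ≈ -76.96 dB
∠T = (0°) − (87.76° + 68.67°) = -156.43°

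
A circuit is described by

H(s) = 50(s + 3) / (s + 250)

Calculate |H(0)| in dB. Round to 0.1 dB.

H(0) = 50·3 / (250) = 0.6
20 log₁₀(0.6) ≈ -4.44 dB

-4.4 dB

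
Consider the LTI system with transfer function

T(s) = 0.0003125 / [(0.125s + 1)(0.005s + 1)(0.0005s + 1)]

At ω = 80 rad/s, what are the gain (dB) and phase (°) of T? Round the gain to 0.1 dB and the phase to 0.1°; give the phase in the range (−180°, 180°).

At ω = 80 rad/s:
pole (1 + j80·0.125) = 1 + j10 → |·| ≈ 10.05, ∠ ≈ 84.29°
pole (1 + j80·0.005) = 1 + j0.4 → |·| ≈ 1.077, ∠ ≈ 21.80°
pole (1 + j80·0.0005) = 1 + j0.04 → |·| ≈ 1.0008, ∠ ≈ 2.29°
|T| = 0.0003125 · 1 / (10.05 · 1.077 · 1.0008) ≈ 2.8848e-05
Gain = 20 log₁₀(2.8848e-05) ≈ -90.80 dB
∠T = (0°) − (84.29° + 21.80° + 2.29°) = -108.38°

-90.8 dB, -108.4°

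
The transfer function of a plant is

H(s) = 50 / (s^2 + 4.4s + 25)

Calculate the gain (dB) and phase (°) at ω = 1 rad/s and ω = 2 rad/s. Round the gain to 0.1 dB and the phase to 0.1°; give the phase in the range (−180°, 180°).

ω = 1: 6.2 dB, -10.4°; ω = 2: 6.8 dB, -22.7°

At s = jω = j1:
quadratic: (j1)² + 4.4·j1 + 25 = 24 + j4.4 → |·| ≈ 24.4, ∠ ≈ 10.39°
|H| = 50 / 24.4 ≈ 2.0492
Gain = 20 log₁₀(2.0492) ≈ 6.23 dB
∠H = 0.00° − 10.39° = -10.39°

At s = jω = j2:
quadratic: (j2)² + 4.4·j2 + 25 = 21 + j8.8 → |·| ≈ 22.769, ∠ ≈ 22.74°
|H| = 50 / 22.769 ≈ 2.196
Gain = 20 log₁₀(2.196) ≈ 6.83 dB
∠H = 0.00° − 22.74° = -22.74°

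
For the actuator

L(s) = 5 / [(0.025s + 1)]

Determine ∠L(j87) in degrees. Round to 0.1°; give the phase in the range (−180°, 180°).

At ω = 87 rad/s:
pole (1 + j87·0.025) = 1 + j2.175 → |·| ≈ 2.3939, ∠ ≈ 65.31°
∠L = (0°) − (65.31°) = -65.31°

-65.3°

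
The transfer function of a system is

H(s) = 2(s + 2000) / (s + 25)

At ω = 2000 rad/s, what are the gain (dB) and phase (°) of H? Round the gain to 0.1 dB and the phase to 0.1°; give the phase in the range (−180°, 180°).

9.0 dB, -44.3°

At s = jω = j2000:
zero (s+2000): 2000 + j2000 → |·| = √(2000²+2000²) = √8000000 ≈ 2828.4, ∠ = arctan(2000/2000) ≈ 45.00°
pole (s+25): 25 + j2000 → |·| = √(25²+2000²) = √4000625 ≈ 2000.2, ∠ = arctan(2000/25) ≈ 89.28°
|H| = 2 · 2828.4 / 2000.2 ≈ 2.8281
Gain = 20 log₁₀(2.8281) ≈ 9.03 dB
∠H = 45.00° − 89.28° = -44.28°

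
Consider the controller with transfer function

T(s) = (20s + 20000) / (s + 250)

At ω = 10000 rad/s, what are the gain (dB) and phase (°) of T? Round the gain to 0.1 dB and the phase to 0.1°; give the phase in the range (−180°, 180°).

26.1 dB, -4.3°

Substitute s = j10000:
Numerator: 20(j10000) + 20000 = 20000 + j200000
Denominator: (j10000) + 250 = 250 + j10000
|N| = √(20000² + 200000²) ≈ 2.01e+05, ∠N ≈ 84.29°
|D| = √(250² + 10000²) ≈ 10003, ∠D ≈ 88.57°
|T| = 2.01e+05 / 10003 ≈ 20.094
Gain = 20 log₁₀(20.094) ≈ 26.06 dB
∠T = 84.29° − 88.57° = -4.28°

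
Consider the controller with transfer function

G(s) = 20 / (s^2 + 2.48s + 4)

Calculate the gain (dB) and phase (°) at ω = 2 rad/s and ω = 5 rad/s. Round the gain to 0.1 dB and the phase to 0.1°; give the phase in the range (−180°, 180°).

ω = 2: 12.1 dB, -90.0°; ω = 5: -1.7 dB, -149.4°

At s = jω = j2:
quadratic: (j2)² + 2.48·j2 + 4 = 0 + j4.96 → |·| ≈ 4.96, ∠ ≈ 90.00°
|G| = 20 / 4.96 ≈ 4.0323
Gain = 20 log₁₀(4.0323) ≈ 12.11 dB
∠G = 0.00° − 90.00° = -90.00°

At s = jω = j5:
quadratic: (j5)² + 2.48·j5 + 4 = -21 + j12.4 → |·| ≈ 24.388, ∠ ≈ 149.44°
|G| = 20 / 24.388 ≈ 0.82008
Gain = 20 log₁₀(0.82008) ≈ -1.72 dB
∠G = 0.00° − 149.44° = -149.44°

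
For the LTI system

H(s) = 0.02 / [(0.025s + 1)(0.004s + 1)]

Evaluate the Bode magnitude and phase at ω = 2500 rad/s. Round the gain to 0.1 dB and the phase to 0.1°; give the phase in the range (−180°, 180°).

At ω = 2500 rad/s:
pole (1 + j2500·0.025) = 1 + j62.5 → |·| ≈ 62.508, ∠ ≈ 89.08°
pole (1 + j2500·0.004) = 1 + j10 → |·| ≈ 10.05, ∠ ≈ 84.29°
|H| = 0.02 · 1 / (62.508 · 10.05) ≈ 3.1837e-05
Gain = 20 log₁₀(3.1837e-05) ≈ -89.94 dB
∠H = (0°) − (89.08° + 84.29°) = -173.37°

-89.9 dB, -173.4°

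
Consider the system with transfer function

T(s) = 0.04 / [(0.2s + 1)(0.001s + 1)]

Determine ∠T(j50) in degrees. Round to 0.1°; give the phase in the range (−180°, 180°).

At ω = 50 rad/s:
pole (1 + j50·0.2) = 1 + j10 → |·| ≈ 10.05, ∠ ≈ 84.29°
pole (1 + j50·0.001) = 1 + j0.05 → |·| ≈ 1.0012, ∠ ≈ 2.86°
∠T = (0°) − (84.29° + 2.86°) = -87.15°

-87.2°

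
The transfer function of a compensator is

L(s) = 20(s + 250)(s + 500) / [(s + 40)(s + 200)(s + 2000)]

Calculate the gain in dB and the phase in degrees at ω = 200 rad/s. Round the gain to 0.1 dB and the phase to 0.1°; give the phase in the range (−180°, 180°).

At s = jω = j200:
zero (s+250): 250 + j200 → |·| = √(250²+200²) = √102500 ≈ 320.16, ∠ = arctan(200/250) ≈ 38.66°
zero (s+500): 500 + j200 → |·| = √(500²+200²) = √290000 ≈ 538.52, ∠ = arctan(200/500) ≈ 21.80°
pole (s+40): 40 + j200 → |·| = √(40²+200²) = √41600 ≈ 203.96, ∠ = arctan(200/40) ≈ 78.69°
pole (s+200): 200 + j200 → |·| = √(200²+200²) = √80000 ≈ 282.84, ∠ = arctan(200/200) ≈ 45.00°
pole (s+2000): 2000 + j200 → |·| = √(2000²+200²) = √4040000 ≈ 2010, ∠ = arctan(200/2000) ≈ 5.71°
|L| = 20 · 1.7241e+05 / 1.1595e+08 ≈ 0.029739
Gain = 20 log₁₀(0.029739) ≈ -30.53 dB
∠L = 60.46° − 129.40° = -68.94°

-30.5 dB, -68.9°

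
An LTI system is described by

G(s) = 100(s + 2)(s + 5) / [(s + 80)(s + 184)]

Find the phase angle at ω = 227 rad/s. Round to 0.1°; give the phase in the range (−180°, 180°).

56.7°

At s = jω = j227:
zero (s+2): 2 + j227 → |·| = √(2²+227²) = √51533 ≈ 227.01, ∠ = arctan(227/2) ≈ 89.50°
zero (s+5): 5 + j227 → |·| = √(5²+227²) = √51554 ≈ 227.06, ∠ = arctan(227/5) ≈ 88.74°
pole (s+80): 80 + j227 → |·| = √(80²+227²) = √57929 ≈ 240.68, ∠ = arctan(227/80) ≈ 70.59°
pole (s+184): 184 + j227 → |·| = √(184²+227²) = √85385 ≈ 292.21, ∠ = arctan(227/184) ≈ 50.97°
∠G = 178.24° − 121.56° = 56.68°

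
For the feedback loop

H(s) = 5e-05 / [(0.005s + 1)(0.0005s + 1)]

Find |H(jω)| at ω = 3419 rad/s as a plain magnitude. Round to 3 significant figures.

1.47e-06

At ω = 3419 rad/s:
pole (1 + j3419·0.005) = 1 + j17.095 → |·| ≈ 17.124, ∠ ≈ 86.65°
pole (1 + j3419·0.0005) = 1 + j1.7095 → |·| ≈ 1.9805, ∠ ≈ 59.67°
|H| = 5e-05 · 1 / (17.124 · 1.9805) ≈ 1.4743e-06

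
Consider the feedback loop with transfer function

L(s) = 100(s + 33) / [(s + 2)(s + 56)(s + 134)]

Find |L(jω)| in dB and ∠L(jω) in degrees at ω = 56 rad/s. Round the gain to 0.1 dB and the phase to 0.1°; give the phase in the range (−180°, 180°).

At s = jω = j56:
zero (s+33): 33 + j56 → |·| = √(33²+56²) = √4225 ≈ 65, ∠ = arctan(56/33) ≈ 59.49°
pole (s+2): 2 + j56 → |·| = √(2²+56²) = √3140 ≈ 56.036, ∠ = arctan(56/2) ≈ 87.95°
pole (s+56): 56 + j56 → |·| = √(56²+56²) = √6272 ≈ 79.196, ∠ = arctan(56/56) ≈ 45.00°
pole (s+134): 134 + j56 → |·| = √(134²+56²) = √21092 ≈ 145.23, ∠ = arctan(56/134) ≈ 22.68°
|L| = 100 · 65 / 6.4451e+05 ≈ 0.010085
Gain = 20 log₁₀(0.010085) ≈ -39.93 dB
∠L = 59.49° − 155.63° = -96.14°

-39.9 dB, -96.1°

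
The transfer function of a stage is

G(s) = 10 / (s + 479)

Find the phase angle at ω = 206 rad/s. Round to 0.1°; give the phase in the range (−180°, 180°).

Substitute s = j206:
Numerator: 10 = 10 + j0
Denominator: (j206) + 479 = 479 + j206
|N| = √(10² + 0²) ≈ 10, ∠N ≈ 0.00°
|D| = √(479² + 206²) ≈ 521.42, ∠D ≈ 23.27°
∠G = 0.00° − 23.27° = -23.27°

-23.3°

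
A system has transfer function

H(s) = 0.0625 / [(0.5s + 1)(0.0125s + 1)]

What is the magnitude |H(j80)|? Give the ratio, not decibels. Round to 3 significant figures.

0.00110

At ω = 80 rad/s:
pole (1 + j80·0.5) = 1 + j40 → |·| ≈ 40.012, ∠ ≈ 88.57°
pole (1 + j80·0.0125) = 1 + j1 → |·| ≈ 1.4142, ∠ ≈ 45.00°
|H| = 0.0625 · 1 / (40.012 · 1.4142) ≈ 0.0011045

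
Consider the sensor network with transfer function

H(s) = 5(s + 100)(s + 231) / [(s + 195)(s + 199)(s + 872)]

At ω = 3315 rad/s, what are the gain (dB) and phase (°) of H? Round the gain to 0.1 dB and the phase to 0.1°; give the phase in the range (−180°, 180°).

-56.7 dB, -74.2°

At s = jω = j3315:
zero (s+100): 100 + j3315 → |·| = √(100²+3315²) = √10999225 ≈ 3316.5, ∠ = arctan(3315/100) ≈ 88.27°
zero (s+231): 231 + j3315 → |·| = √(231²+3315²) = √11042586 ≈ 3323, ∠ = arctan(3315/231) ≈ 86.01°
pole (s+195): 195 + j3315 → |·| = √(195²+3315²) = √11027250 ≈ 3320.7, ∠ = arctan(3315/195) ≈ 86.63°
pole (s+199): 199 + j3315 → |·| = √(199²+3315²) = √11028826 ≈ 3321, ∠ = arctan(3315/199) ≈ 86.56°
pole (s+872): 872 + j3315 → |·| = √(872²+3315²) = √11749609 ≈ 3427.8, ∠ = arctan(3315/872) ≈ 75.26°
|H| = 5 · 1.1021e+07 / 3.7802e+10 ≈ 0.0014577
Gain = 20 log₁₀(0.0014577) ≈ -56.73 dB
∠H = 174.28° − 248.45° = -74.17°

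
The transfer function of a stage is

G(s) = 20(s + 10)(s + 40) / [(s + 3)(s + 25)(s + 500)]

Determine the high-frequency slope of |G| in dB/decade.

Each pole contributes −20 dB/decade at high frequency; each zero contributes +20 dB/decade.
Net: 2 zero(s) − 3 pole(s) → -20 dB/decade.

-20 dB/decade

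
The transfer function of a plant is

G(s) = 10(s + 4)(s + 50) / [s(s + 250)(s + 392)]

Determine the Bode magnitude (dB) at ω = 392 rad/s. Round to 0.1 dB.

At s = jω = j392:
zero (s+4): 4 + j392 → |·| = √(4²+392²) = √153680 ≈ 392.02, ∠ = arctan(392/4) ≈ 89.42°
zero (s+50): 50 + j392 → |·| = √(50²+392²) = √156164 ≈ 395.18, ∠ = arctan(392/50) ≈ 82.73°
pole (s+250): 250 + j392 → |·| = √(250²+392²) = √216164 ≈ 464.93, ∠ = arctan(392/250) ≈ 57.47°
pole (s+392): 392 + j392 → |·| = √(392²+392²) = √307328 ≈ 554.37, ∠ = arctan(392/392) ≈ 45.00°
pole at origin: |s| = 392, ∠ = 90.00° (in denominator)
|G| = 10 · 1.5492e+05 / 1.0104e+08 ≈ 0.015333
Gain = 20 log₁₀(0.015333) ≈ -36.29 dB

-36.3 dB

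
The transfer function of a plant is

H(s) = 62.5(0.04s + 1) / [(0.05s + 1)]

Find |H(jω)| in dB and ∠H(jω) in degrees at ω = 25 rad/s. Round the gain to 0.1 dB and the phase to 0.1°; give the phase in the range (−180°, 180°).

At ω = 25 rad/s:
zero (1 + j25·0.04) = 1 + j1 → |·| ≈ 1.4142, ∠ ≈ 45.00°
pole (1 + j25·0.05) = 1 + j1.25 → |·| ≈ 1.6008, ∠ ≈ 51.34°
|H| = 62.5 · 1.4142 / (1.6008) ≈ 55.215
Gain = 20 log₁₀(55.215) ≈ 34.84 dB
∠H = (45.00°) − (51.34°) = -6.34°

34.8 dB, -6.3°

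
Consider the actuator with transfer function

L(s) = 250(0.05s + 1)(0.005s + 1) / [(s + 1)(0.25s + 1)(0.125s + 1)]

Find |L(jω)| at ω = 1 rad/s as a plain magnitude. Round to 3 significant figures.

170

At ω = 1 rad/s:
zero (1 + j1·0.05) = 1 + j0.05 → |·| ≈ 1.0012, ∠ ≈ 2.86°
zero (1 + j1·0.005) = 1 + j0.005 → |·| ≈ 1, ∠ ≈ 0.29°
pole (1 + j1·1) = 1 + j1 → |·| ≈ 1.4142, ∠ ≈ 45.00°
pole (1 + j1·0.25) = 1 + j0.25 → |·| ≈ 1.0308, ∠ ≈ 14.04°
pole (1 + j1·0.125) = 1 + j0.125 → |·| ≈ 1.0078, ∠ ≈ 7.13°
|L| = 250 · 1.0012 · 1 / (1.4142 · 1.0308 · 1.0078) ≈ 170.37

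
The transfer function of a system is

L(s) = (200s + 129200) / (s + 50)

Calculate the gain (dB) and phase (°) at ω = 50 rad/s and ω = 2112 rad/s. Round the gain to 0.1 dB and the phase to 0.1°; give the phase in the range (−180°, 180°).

Substitute s = j50:
Numerator: 200(j50) + 129200 = 129200 + j10000
Denominator: (j50) + 50 = 50 + j50
|N| = √(129200² + 10000²) ≈ 1.2959e+05, ∠N ≈ 4.43°
|D| = √(50² + 50²) ≈ 70.711, ∠D ≈ 45.00°
|L| = 1.2959e+05 / 70.711 ≈ 1832.7
Gain = 20 log₁₀(1832.7) ≈ 65.26 dB
∠L = 4.43° − 45.00° = -40.57°

Substitute s = j2112:
Numerator: 200(j2112) + 129200 = 129200 + j422400
Denominator: (j2112) + 50 = 50 + j2112
|N| = √(129200² + 422400²) ≈ 4.4172e+05, ∠N ≈ 72.99°
|D| = √(50² + 2112²) ≈ 2112.6, ∠D ≈ 88.64°
|L| = 4.4172e+05 / 2112.6 ≈ 209.09
Gain = 20 log₁₀(209.09) ≈ 46.41 dB
∠L = 72.99° − 88.64° = -15.65°

ω = 50: 65.3 dB, -40.6°; ω = 2112: 46.4 dB, -15.7°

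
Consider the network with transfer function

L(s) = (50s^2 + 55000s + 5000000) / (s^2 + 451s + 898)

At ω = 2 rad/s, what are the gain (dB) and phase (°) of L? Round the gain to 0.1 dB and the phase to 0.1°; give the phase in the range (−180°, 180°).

71.9 dB, -44.0°

Substitute s = j2:
Numerator: 50(j2)^2 + 55000(j2) + 5000000 = 4999800 + j110000
Denominator: (j2)^2 + 451(j2) + 898 = 894 + j902
|N| = √(4999800² + 110000²) ≈ 5.001e+06, ∠N ≈ 1.26°
|D| = √(894² + 902²) ≈ 1270, ∠D ≈ 45.26°
|L| = 5.001e+06 / 1270 ≈ 3937.8
Gain = 20 log₁₀(3937.8) ≈ 71.91 dB
∠L = 1.26° − 45.26° = -44.00°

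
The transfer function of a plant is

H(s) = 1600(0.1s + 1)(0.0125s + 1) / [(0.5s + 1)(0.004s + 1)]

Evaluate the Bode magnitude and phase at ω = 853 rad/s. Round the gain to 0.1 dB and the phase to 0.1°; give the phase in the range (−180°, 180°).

At ω = 853 rad/s:
zero (1 + j853·0.1) = 1 + j85.3 → |·| ≈ 85.306, ∠ ≈ 89.33°
zero (1 + j853·0.0125) = 1 + j10.6625 → |·| ≈ 10.709, ∠ ≈ 84.64°
pole (1 + j853·0.5) = 1 + j426.5 → |·| ≈ 426.5, ∠ ≈ 89.87°
pole (1 + j853·0.004) = 1 + j3.412 → |·| ≈ 3.5555, ∠ ≈ 73.67°
|H| = 1600 · 85.306 · 10.709 / (426.5 · 3.5555) ≈ 963.89
Gain = 20 log₁₀(963.89) ≈ 59.68 dB
∠H = (89.33° + 84.64°) − (89.87° + 73.67°) = 10.43°

59.7 dB, 10.4°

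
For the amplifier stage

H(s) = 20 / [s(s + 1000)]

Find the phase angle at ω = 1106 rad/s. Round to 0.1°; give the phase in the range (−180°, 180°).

-137.9°

At s = jω = j1106:
pole (s+1000): 1000 + j1106 → |·| = √(1000²+1106²) = √2223236 ≈ 1491.1, ∠ = arctan(1106/1000) ≈ 47.88°
pole at origin: |s| = 1106, ∠ = 90.00° (in denominator)
∠H = 0.00° − 137.88° = -137.88°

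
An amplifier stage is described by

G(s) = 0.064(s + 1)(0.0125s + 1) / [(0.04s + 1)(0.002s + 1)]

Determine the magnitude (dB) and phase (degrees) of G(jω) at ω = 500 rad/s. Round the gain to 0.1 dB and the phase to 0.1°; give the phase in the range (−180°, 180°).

At ω = 500 rad/s:
zero (1 + j500·1) = 1 + j500 → |·| ≈ 500, ∠ ≈ 89.89°
zero (1 + j500·0.0125) = 1 + j6.25 → |·| ≈ 6.3295, ∠ ≈ 80.91°
pole (1 + j500·0.04) = 1 + j20 → |·| ≈ 20.025, ∠ ≈ 87.14°
pole (1 + j500·0.002) = 1 + j1 → |·| ≈ 1.4142, ∠ ≈ 45.00°
|G| = 0.064 · 500 · 6.3295 / (20.025 · 1.4142) ≈ 7.1521
Gain = 20 log₁₀(7.1521) ≈ 17.09 dB
∠G = (89.89° + 80.91°) − (87.14° + 45.00°) = 38.66°

17.1 dB, 38.7°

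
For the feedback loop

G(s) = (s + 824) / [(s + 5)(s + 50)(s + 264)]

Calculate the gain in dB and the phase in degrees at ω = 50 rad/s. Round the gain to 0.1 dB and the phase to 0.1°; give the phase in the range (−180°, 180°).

At s = jω = j50:
zero (s+824): 824 + j50 → |·| = √(824²+50²) = √681476 ≈ 825.52, ∠ = arctan(50/824) ≈ 3.47°
pole (s+5): 5 + j50 → |·| = √(5²+50²) = √2525 ≈ 50.249, ∠ = arctan(50/5) ≈ 84.29°
pole (s+50): 50 + j50 → |·| = √(50²+50²) = √5000 ≈ 70.711, ∠ = arctan(50/50) ≈ 45.00°
pole (s+264): 264 + j50 → |·| = √(264²+50²) = √72196 ≈ 268.69, ∠ = arctan(50/264) ≈ 10.72°
|G| = 1 · 825.52 / 9.547e+05 ≈ 0.00086469
Gain = 20 log₁₀(0.00086469) ≈ -61.26 dB
∠G = 3.47° − 140.01° = -136.54°

-61.3 dB, -136.5°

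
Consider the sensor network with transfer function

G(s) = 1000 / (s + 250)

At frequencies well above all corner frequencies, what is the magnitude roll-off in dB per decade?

-20 dB/decade

Each pole contributes −20 dB/decade at high frequency; each zero contributes +20 dB/decade.
Net: 0 zero(s) − 1 pole(s) → -20 dB/decade.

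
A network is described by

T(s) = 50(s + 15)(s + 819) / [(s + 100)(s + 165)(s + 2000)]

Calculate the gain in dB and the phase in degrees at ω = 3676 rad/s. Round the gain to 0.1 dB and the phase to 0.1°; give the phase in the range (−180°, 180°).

At s = jω = j3676:
zero (s+15): 15 + j3676 → |·| = √(15²+3676²) = √13513201 ≈ 3676, ∠ = arctan(3676/15) ≈ 89.77°
zero (s+819): 819 + j3676 → |·| = √(819²+3676²) = √14183737 ≈ 3766.1, ∠ = arctan(3676/819) ≈ 77.44°
pole (s+100): 100 + j3676 → |·| = √(100²+3676²) = √13522976 ≈ 3677.4, ∠ = arctan(3676/100) ≈ 88.44°
pole (s+165): 165 + j3676 → |·| = √(165²+3676²) = √13540201 ≈ 3679.7, ∠ = arctan(3676/165) ≈ 87.43°
pole (s+2000): 2000 + j3676 → |·| = √(2000²+3676²) = √17512976 ≈ 4184.9, ∠ = arctan(3676/2000) ≈ 61.45°
|T| = 50 · 1.3844e+07 / 5.6629e+10 ≈ 0.012223
Gain = 20 log₁₀(0.012223) ≈ -38.26 dB
∠T = 167.21° − 237.32° = -70.11°

-38.3 dB, -70.1°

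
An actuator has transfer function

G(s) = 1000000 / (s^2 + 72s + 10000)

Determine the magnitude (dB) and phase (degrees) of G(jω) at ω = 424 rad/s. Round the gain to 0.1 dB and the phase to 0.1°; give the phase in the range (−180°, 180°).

15.3 dB, -169.8°

At s = jω = j424:
quadratic: (j424)² + 72·j424 + 10000 = -169776 + j30528 → |·| ≈ 1.725e+05, ∠ ≈ 169.81°
|G| = 1000000 / 1.725e+05 ≈ 5.7971
Gain = 20 log₁₀(5.7971) ≈ 15.26 dB
∠G = 0.00° − 169.81° = -169.81°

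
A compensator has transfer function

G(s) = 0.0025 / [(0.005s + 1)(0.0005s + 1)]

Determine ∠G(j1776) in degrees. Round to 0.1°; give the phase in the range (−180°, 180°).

-125.2°

At ω = 1776 rad/s:
pole (1 + j1776·0.005) = 1 + j8.88 → |·| ≈ 8.9361, ∠ ≈ 83.57°
pole (1 + j1776·0.0005) = 1 + j0.888 → |·| ≈ 1.3374, ∠ ≈ 41.61°
∠G = (0°) − (83.57° + 41.61°) = -125.18°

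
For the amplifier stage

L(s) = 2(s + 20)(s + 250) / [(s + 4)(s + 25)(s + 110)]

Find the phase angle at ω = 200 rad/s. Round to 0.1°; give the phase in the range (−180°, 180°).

At s = jω = j200:
zero (s+20): 20 + j200 → |·| = √(20²+200²) = √40400 ≈ 201, ∠ = arctan(200/20) ≈ 84.29°
zero (s+250): 250 + j200 → |·| = √(250²+200²) = √102500 ≈ 320.16, ∠ = arctan(200/250) ≈ 38.66°
pole (s+4): 4 + j200 → |·| = √(4²+200²) = √40016 ≈ 200.04, ∠ = arctan(200/4) ≈ 88.85°
pole (s+25): 25 + j200 → |·| = √(25²+200²) = √40625 ≈ 201.56, ∠ = arctan(200/25) ≈ 82.87°
pole (s+110): 110 + j200 → |·| = √(110²+200²) = √52100 ≈ 228.25, ∠ = arctan(200/110) ≈ 61.19°
∠L = 122.95° − 232.91° = -109.96°

-110.0°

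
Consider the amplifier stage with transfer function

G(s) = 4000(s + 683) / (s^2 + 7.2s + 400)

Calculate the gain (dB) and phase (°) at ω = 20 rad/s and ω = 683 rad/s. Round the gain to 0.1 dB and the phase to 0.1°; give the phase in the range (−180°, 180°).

ω = 20: 85.6 dB, -88.3°; ω = 683: 18.4 dB, -134.4°

At s = jω = j20:
zero (s+683): 683 + j20 → |·| = √(683²+20²) = √466889 ≈ 683.29, ∠ = arctan(20/683) ≈ 1.68°
quadratic: (j20)² + 7.2·j20 + 400 = 0 + j144 → |·| ≈ 144, ∠ ≈ 90.00°
|G| = 4000 · 683.29 / 144 ≈ 18980
Gain = 20 log₁₀(18980) ≈ 85.57 dB
∠G = 1.68° − 90.00° = -88.32°

At s = jω = j683:
zero (s+683): 683 + j683 → |·| = √(683²+683²) = √932978 ≈ 965.91, ∠ = arctan(683/683) ≈ 45.00°
quadratic: (j683)² + 7.2·j683 + 400 = -466089 + j4917.6 → |·| ≈ 4.6611e+05, ∠ ≈ 179.40°
|G| = 4000 · 965.91 / 4.6611e+05 ≈ 8.2891
Gain = 20 log₁₀(8.2891) ≈ 18.37 dB
∠G = 45.00° − 179.40° = -134.40°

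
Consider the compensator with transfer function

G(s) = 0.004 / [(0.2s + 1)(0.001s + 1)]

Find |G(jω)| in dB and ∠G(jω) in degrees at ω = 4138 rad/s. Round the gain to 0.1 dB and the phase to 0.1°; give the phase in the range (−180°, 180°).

-118.9 dB, -166.3°

At ω = 4138 rad/s:
pole (1 + j4138·0.2) = 1 + j827.6 → |·| ≈ 827.6, ∠ ≈ 89.93°
pole (1 + j4138·0.001) = 1 + j4.138 → |·| ≈ 4.2571, ∠ ≈ 76.41°
|G| = 0.004 · 1 / (827.6 · 4.2571) ≈ 1.1353e-06
Gain = 20 log₁₀(1.1353e-06) ≈ -118.90 dB
∠G = (0°) − (89.93° + 76.41°) = -166.34°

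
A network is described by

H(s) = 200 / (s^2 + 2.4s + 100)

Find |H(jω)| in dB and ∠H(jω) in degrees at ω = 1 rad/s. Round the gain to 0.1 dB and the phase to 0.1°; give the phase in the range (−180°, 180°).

At s = jω = j1:
quadratic: (j1)² + 2.4·j1 + 100 = 99 + j2.4 → |·| ≈ 99.029, ∠ ≈ 1.39°
|H| = 200 / 99.029 ≈ 2.0196
Gain = 20 log₁₀(2.0196) ≈ 6.11 dB
∠H = 0.00° − 1.39° = -1.39°

6.1 dB, -1.4°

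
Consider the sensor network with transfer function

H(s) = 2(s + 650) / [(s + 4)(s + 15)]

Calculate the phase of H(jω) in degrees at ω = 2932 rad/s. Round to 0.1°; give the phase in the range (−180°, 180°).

At s = jω = j2932:
zero (s+650): 650 + j2932 → |·| = √(650²+2932²) = √9019124 ≈ 3003.2, ∠ = arctan(2932/650) ≈ 77.50°
pole (s+4): 4 + j2932 → |·| = √(4²+2932²) = √8596640 ≈ 2932, ∠ = arctan(2932/4) ≈ 89.92°
pole (s+15): 15 + j2932 → |·| = √(15²+2932²) = √8596849 ≈ 2932, ∠ = arctan(2932/15) ≈ 89.71°
∠H = 77.50° − 179.63° = -102.13°

-102.1°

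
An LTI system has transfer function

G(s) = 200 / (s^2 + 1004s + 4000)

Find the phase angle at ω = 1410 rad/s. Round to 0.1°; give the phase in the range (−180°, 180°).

-144.5°

Substitute s = j1410:
Numerator: 200 = 200 + j0
Denominator: (j1410)^2 + 1004(j1410) + 4000 = -1984100 + j1415640
|N| = √(200² + 0²) ≈ 200, ∠N ≈ 0.00°
|D| = √(1984100² + 1415640²) ≈ 2.4374e+06, ∠D ≈ 144.49°
∠G = 0.00° − 144.49° = -144.49°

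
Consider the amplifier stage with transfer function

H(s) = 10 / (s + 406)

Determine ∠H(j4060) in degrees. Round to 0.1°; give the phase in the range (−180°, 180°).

At s = jω = j4060:
pole (s+406): 406 + j4060 → |·| = √(406²+4060²) = √16648436 ≈ 4080.2, ∠ = arctan(4060/406) ≈ 84.29°
∠H = 0.00° − 84.29° = -84.29°

-84.3°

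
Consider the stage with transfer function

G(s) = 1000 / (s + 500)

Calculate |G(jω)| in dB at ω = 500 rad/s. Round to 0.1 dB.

Substitute s = j500:
Numerator: 1000 = 1000 + j0
Denominator: (j500) + 500 = 500 + j500
|N| = √(1000² + 0²) ≈ 1000, ∠N ≈ 0.00°
|D| = √(500² + 500²) ≈ 707.11, ∠D ≈ 45.00°
|G| = 1000 / 707.11 ≈ 1.4142
Gain = 20 log₁₀(1.4142) ≈ 3.01 dB

3.0 dB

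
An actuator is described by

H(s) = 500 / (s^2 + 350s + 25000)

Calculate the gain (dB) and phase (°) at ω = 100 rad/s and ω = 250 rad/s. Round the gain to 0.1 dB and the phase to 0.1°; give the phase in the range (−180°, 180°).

Substitute s = j100:
Numerator: 500 = 500 + j0
Denominator: (j100)^2 + 350(j100) + 25000 = 15000 + j35000
|N| = √(500² + 0²) ≈ 500, ∠N ≈ 0.00°
|D| = √(15000² + 35000²) ≈ 38079, ∠D ≈ 66.80°
|H| = 500 / 38079 ≈ 0.013131
Gain = 20 log₁₀(0.013131) ≈ -37.63 dB
∠H = 0.00° − 66.80° = -66.80°

Substitute s = j250:
Numerator: 500 = 500 + j0
Denominator: (j250)^2 + 350(j250) + 25000 = -37500 + j87500
|N| = √(500² + 0²) ≈ 500, ∠N ≈ 0.00°
|D| = √(37500² + 87500²) ≈ 95197, ∠D ≈ 113.20°
|H| = 500 / 95197 ≈ 0.0052523
Gain = 20 log₁₀(0.0052523) ≈ -45.59 dB
∠H = 0.00° − 113.20° = -113.20°

ω = 100: -37.6 dB, -66.8°; ω = 250: -45.6 dB, -113.2°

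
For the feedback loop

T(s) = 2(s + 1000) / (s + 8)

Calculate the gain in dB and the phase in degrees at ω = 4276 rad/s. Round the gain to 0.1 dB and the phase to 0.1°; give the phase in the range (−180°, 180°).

6.3 dB, -13.1°

At s = jω = j4276:
zero (s+1000): 1000 + j4276 → |·| = √(1000²+4276²) = √19284176 ≈ 4391.4, ∠ = arctan(4276/1000) ≈ 76.84°
pole (s+8): 8 + j4276 → |·| = √(8²+4276²) = √18284240 ≈ 4276, ∠ = arctan(4276/8) ≈ 89.89°
|T| = 2 · 4391.4 / 4276 ≈ 2.054
Gain = 20 log₁₀(2.054) ≈ 6.25 dB
∠T = 76.84° − 89.89° = -13.05°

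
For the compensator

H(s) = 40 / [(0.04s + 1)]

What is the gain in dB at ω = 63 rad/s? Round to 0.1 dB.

23.4 dB

At ω = 63 rad/s:
pole (1 + j63·0.04) = 1 + j2.52 → |·| ≈ 2.7112, ∠ ≈ 68.36°
|H| = 40 · 1 / (2.7112) ≈ 14.754
Gain = 20 log₁₀(14.754) ≈ 23.38 dB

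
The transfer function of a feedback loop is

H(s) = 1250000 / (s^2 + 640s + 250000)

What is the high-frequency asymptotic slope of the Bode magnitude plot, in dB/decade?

Each pole contributes −20 dB/decade at high frequency; each zero contributes +20 dB/decade.
Net: 0 zero(s) − 2 pole(s) → -40 dB/decade.

-40 dB/decade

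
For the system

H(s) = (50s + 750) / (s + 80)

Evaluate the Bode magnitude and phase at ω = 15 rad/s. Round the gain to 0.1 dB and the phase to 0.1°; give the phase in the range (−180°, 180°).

22.3 dB, 34.4°

Substitute s = j15:
Numerator: 50(j15) + 750 = 750 + j750
Denominator: (j15) + 80 = 80 + j15
|N| = √(750² + 750²) ≈ 1060.7, ∠N ≈ 45.00°
|D| = √(80² + 15²) ≈ 81.394, ∠D ≈ 10.62°
|H| = 1060.7 / 81.394 ≈ 13.032
Gain = 20 log₁₀(13.032) ≈ 22.30 dB
∠H = 45.00° − 10.62° = 34.38°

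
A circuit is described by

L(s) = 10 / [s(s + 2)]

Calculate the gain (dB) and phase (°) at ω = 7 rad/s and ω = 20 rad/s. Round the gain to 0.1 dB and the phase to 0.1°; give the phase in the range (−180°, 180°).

ω = 7: -14.1 dB, -164.1°; ω = 20: -32.1 dB, -174.3°

At s = jω = j7:
pole (s+2): 2 + j7 → |·| = √(2²+7²) = √53 ≈ 7.2801, ∠ = arctan(7/2) ≈ 74.05°
pole at origin: |s| = 7, ∠ = 90.00° (in denominator)
|L| = 10 / 50.961 ≈ 0.19623
Gain = 20 log₁₀(0.19623) ≈ -14.14 dB
∠L = 0.00° − 164.05° = -164.05°

At s = jω = j20:
pole (s+2): 2 + j20 → |·| = √(2²+20²) = √404 ≈ 20.1, ∠ = arctan(20/2) ≈ 84.29°
pole at origin: |s| = 20, ∠ = 90.00° (in denominator)
|L| = 10 / 402 ≈ 0.024876
Gain = 20 log₁₀(0.024876) ≈ -32.08 dB
∠L = 0.00° − 174.29° = -174.29°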